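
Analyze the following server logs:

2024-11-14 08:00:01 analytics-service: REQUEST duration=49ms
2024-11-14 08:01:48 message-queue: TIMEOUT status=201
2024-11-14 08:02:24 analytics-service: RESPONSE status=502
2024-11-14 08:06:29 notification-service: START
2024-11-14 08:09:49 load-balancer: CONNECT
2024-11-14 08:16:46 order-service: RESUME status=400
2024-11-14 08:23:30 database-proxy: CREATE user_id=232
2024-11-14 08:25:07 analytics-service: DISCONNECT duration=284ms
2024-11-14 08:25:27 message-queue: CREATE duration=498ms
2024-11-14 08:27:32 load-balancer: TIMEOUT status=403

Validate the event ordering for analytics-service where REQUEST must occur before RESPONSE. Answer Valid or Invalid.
Valid

To validate ordering:

1. Required order: REQUEST → RESPONSE
2. Rule: REQUEST must occur before RESPONSE
3. Check actual order of events for analytics-service
4. Result: Valid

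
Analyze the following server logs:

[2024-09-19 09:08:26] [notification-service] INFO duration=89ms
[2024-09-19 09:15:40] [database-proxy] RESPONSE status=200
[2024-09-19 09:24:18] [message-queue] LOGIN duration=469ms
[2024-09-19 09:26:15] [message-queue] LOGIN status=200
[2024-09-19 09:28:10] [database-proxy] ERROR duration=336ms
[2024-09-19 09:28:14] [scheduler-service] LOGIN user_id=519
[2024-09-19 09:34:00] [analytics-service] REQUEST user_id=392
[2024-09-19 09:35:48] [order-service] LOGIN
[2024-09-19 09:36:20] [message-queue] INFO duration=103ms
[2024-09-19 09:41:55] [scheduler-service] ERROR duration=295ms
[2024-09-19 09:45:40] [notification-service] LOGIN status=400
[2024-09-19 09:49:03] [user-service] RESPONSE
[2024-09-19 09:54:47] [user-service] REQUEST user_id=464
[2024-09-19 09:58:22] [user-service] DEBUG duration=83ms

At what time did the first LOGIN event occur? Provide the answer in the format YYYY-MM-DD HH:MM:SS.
2024-09-19 09:24:18

To find the first event:

1. Filter for all LOGIN events
2. Sort by timestamp
3. Select the first one
4. Timestamp: 2024-09-19 09:24:18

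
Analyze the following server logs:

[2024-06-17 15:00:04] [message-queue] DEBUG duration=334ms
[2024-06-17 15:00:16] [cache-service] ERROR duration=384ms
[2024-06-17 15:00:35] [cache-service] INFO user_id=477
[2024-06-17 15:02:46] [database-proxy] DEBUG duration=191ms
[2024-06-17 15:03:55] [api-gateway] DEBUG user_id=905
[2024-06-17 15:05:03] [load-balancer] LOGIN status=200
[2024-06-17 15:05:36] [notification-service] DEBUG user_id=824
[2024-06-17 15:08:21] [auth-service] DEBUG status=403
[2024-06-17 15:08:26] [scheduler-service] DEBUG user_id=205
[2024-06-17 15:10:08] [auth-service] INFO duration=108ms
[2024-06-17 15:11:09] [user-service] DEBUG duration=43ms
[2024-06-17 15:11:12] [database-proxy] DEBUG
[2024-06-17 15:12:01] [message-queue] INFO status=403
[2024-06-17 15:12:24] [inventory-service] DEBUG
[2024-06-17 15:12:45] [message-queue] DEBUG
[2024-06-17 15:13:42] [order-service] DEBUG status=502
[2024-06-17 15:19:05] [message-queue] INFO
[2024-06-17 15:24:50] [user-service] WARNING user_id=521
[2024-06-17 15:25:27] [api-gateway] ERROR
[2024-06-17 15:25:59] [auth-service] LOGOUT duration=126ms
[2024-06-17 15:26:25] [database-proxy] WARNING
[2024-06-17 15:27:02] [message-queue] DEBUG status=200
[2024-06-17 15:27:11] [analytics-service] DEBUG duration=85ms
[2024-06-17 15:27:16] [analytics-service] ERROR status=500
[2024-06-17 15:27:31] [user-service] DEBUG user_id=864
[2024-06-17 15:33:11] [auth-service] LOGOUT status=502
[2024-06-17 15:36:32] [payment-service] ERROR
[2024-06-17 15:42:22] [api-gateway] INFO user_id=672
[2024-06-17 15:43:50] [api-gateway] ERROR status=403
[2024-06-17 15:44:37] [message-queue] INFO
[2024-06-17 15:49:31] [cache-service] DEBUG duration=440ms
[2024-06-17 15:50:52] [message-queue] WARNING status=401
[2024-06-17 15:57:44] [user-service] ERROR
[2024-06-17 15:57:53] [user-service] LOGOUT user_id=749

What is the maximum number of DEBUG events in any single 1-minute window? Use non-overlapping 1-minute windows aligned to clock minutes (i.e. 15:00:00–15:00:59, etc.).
3

To find the burst window:

1. Divide the log period into non-overlapping 1-minute windows starting at 15:00
2. Count DEBUG events in each window
3. Find the window with maximum count
4. Maximum events in a window: 3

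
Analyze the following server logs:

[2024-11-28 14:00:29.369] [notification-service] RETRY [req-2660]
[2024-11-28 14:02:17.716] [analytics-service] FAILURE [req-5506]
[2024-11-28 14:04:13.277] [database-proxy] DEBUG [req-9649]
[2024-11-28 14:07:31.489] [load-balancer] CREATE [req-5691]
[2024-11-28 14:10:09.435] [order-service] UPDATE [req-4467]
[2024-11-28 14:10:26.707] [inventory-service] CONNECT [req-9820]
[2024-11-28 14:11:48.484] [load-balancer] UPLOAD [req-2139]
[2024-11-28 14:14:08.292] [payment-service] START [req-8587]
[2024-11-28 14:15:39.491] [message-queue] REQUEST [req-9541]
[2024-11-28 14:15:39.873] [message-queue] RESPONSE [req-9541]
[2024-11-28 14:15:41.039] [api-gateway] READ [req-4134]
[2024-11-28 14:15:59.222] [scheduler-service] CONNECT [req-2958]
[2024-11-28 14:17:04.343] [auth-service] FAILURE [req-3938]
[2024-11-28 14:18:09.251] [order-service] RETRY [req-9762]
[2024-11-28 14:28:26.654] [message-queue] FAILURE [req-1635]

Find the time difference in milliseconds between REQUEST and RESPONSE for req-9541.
382

To calculate latency:

1. Find REQUEST with id req-9541: 2024-11-28 14:15:39.491
2. Find RESPONSE with id req-9541: 2024-11-28 14:15:39.873
3. Latency: 2024-11-28 14:15:39.873 - 2024-11-28 14:15:39.491 = 382ms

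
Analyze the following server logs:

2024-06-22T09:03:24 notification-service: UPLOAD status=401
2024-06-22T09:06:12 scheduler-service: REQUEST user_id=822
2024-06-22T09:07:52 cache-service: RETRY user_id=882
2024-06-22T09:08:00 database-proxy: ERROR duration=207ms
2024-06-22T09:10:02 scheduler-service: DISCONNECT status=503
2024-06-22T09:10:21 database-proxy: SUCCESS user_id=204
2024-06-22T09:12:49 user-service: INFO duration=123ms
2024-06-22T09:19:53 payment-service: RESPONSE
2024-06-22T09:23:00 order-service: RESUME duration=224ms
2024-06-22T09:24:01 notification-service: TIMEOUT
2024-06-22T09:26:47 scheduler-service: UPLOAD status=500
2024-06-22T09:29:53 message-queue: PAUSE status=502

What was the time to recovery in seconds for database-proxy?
141

To calculate recovery time:

1. Find ERROR event for database-proxy: 2024-06-22T09:08:00
2. Find next SUCCESS event for database-proxy: 2024-06-22T09:10:21
3. Recovery time: 2024-06-22T09:10:21 - 2024-06-22T09:08:00 = 141 seconds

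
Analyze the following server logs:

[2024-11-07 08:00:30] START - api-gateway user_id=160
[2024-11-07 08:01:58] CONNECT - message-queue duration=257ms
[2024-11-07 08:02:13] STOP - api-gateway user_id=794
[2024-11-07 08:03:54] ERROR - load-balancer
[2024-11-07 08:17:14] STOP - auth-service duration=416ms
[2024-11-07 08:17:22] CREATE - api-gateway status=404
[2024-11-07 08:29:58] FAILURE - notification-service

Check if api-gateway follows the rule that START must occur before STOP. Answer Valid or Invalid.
Valid

To validate ordering:

1. Required order: START → STOP
2. Rule: START must occur before STOP
3. Check actual order of events for api-gateway
4. Result: Valid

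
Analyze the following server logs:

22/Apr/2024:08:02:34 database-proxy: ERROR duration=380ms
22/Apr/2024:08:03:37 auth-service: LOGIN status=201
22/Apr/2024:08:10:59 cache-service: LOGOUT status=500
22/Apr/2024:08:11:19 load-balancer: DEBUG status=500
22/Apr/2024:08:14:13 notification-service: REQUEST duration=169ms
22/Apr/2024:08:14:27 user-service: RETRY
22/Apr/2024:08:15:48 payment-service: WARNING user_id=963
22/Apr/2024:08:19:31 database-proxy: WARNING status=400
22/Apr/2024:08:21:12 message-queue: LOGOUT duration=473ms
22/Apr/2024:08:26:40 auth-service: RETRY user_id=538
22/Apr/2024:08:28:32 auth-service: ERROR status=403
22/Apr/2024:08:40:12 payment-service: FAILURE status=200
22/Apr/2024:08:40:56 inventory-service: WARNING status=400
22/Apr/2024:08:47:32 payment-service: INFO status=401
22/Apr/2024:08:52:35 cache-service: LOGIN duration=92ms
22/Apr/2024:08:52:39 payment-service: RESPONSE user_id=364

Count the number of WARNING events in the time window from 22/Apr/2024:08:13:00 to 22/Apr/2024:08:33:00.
2

To count events in the time window:

1. Window boundaries: 22/Apr/2024:08:13:00 to 22/Apr/2024:08:33:00
2. Filter for WARNING events within this window
3. Count matching events: 2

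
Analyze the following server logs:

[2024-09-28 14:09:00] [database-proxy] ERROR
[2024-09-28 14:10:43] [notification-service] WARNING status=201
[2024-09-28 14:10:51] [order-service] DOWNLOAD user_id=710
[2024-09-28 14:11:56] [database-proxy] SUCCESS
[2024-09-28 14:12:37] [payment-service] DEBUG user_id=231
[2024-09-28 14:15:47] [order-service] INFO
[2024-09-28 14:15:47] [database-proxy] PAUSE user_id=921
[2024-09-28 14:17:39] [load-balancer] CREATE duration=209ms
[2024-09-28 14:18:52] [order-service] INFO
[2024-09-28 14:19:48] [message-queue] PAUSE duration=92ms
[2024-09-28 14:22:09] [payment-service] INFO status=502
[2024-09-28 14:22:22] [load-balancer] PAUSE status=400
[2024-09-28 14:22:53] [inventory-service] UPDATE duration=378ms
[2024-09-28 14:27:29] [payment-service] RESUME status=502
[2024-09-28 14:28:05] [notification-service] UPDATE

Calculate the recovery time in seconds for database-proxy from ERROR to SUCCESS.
176

To calculate recovery time:

1. Find ERROR event for database-proxy: 2024-09-28 14:09:00
2. Find next SUCCESS event for database-proxy: 2024-09-28 14:11:56
3. Recovery time: 2024-09-28 14:11:56 - 2024-09-28 14:09:00 = 176 seconds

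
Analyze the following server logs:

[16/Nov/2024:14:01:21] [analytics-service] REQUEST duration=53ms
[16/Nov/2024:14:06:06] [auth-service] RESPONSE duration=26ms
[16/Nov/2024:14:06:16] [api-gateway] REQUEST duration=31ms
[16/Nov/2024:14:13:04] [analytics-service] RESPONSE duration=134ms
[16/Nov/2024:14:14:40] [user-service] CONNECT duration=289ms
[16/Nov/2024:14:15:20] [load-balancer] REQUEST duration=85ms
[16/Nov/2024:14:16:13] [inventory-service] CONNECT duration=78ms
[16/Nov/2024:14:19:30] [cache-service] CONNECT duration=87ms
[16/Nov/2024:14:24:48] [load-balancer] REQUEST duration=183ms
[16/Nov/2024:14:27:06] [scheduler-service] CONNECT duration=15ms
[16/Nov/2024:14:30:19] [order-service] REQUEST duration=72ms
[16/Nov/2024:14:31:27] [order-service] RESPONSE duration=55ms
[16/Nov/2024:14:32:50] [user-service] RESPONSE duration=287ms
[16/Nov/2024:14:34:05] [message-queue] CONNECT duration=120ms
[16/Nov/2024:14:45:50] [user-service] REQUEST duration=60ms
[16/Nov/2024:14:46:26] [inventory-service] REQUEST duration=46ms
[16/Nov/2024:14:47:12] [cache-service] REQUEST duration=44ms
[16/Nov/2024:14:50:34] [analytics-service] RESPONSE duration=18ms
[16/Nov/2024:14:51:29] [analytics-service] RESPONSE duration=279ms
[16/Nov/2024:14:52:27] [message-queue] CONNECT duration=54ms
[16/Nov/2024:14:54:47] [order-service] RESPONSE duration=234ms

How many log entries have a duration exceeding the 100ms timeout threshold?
7

To count timeouts:

1. Threshold: 100ms
2. Extract duration from each log entry
3. Count entries where duration > 100
4. Timeout count: 7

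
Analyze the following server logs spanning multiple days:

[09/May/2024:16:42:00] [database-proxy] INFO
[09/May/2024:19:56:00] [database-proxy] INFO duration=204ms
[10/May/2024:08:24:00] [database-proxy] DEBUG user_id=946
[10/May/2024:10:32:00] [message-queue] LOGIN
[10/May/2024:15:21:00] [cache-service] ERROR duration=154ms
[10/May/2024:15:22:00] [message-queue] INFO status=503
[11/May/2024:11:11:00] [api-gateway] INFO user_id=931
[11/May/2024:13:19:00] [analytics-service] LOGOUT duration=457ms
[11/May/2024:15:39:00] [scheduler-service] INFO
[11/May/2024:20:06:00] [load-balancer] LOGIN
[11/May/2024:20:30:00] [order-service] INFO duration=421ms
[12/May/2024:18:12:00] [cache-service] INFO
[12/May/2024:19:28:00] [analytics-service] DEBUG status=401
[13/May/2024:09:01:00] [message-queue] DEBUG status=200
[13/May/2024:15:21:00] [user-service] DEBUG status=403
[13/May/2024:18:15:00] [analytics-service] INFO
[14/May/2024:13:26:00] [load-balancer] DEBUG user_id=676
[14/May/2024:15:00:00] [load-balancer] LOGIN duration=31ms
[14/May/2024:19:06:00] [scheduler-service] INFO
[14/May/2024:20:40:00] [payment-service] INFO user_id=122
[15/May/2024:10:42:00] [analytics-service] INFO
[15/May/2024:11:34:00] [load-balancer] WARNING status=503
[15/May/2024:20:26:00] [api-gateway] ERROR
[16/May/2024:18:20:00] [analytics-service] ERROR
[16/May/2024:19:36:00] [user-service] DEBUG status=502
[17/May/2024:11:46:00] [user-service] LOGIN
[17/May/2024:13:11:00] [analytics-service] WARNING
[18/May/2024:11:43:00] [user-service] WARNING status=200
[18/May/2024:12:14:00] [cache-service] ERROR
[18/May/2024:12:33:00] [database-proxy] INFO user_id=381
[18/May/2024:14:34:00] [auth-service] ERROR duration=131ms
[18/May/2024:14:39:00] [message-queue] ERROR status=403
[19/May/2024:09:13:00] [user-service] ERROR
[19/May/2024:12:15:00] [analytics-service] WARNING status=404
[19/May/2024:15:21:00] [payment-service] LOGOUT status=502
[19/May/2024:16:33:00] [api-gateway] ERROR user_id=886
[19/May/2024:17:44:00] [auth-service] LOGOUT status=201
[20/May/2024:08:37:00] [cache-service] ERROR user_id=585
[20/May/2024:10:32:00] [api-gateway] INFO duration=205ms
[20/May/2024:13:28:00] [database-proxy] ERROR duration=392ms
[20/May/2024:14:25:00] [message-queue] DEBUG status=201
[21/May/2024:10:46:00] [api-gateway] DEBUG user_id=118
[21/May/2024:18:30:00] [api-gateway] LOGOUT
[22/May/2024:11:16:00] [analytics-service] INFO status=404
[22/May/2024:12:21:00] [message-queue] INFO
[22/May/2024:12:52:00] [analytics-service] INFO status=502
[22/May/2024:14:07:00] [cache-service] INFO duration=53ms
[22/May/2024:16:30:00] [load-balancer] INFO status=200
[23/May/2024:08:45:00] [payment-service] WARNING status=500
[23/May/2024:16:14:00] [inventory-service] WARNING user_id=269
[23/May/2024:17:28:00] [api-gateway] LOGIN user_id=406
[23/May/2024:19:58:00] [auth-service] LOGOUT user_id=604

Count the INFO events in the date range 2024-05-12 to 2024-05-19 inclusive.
6

To filter by date range:

1. Date range: 2024-05-12 through 2024-05-19, both dates inclusive
2. Filter for INFO events whose date falls in this range
3. Count matching events: 6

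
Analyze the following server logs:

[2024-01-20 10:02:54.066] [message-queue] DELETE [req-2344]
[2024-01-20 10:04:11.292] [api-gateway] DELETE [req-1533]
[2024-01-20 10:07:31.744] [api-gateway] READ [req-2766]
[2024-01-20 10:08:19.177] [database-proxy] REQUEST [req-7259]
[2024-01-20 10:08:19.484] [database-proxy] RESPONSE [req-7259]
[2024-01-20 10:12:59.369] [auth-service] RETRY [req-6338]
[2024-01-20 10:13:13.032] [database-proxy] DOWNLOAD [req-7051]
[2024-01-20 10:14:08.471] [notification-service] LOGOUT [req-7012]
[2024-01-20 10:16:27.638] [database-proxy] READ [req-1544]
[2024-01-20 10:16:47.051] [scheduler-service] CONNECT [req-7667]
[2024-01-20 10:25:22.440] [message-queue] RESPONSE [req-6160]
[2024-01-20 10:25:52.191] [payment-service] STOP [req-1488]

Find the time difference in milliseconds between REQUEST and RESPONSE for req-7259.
307

To calculate latency:

1. Find REQUEST with id req-7259: 2024-01-20 10:08:19.177
2. Find RESPONSE with id req-7259: 2024-01-20 10:08:19.484
3. Latency: 2024-01-20 10:08:19.484 - 2024-01-20 10:08:19.177 = 307ms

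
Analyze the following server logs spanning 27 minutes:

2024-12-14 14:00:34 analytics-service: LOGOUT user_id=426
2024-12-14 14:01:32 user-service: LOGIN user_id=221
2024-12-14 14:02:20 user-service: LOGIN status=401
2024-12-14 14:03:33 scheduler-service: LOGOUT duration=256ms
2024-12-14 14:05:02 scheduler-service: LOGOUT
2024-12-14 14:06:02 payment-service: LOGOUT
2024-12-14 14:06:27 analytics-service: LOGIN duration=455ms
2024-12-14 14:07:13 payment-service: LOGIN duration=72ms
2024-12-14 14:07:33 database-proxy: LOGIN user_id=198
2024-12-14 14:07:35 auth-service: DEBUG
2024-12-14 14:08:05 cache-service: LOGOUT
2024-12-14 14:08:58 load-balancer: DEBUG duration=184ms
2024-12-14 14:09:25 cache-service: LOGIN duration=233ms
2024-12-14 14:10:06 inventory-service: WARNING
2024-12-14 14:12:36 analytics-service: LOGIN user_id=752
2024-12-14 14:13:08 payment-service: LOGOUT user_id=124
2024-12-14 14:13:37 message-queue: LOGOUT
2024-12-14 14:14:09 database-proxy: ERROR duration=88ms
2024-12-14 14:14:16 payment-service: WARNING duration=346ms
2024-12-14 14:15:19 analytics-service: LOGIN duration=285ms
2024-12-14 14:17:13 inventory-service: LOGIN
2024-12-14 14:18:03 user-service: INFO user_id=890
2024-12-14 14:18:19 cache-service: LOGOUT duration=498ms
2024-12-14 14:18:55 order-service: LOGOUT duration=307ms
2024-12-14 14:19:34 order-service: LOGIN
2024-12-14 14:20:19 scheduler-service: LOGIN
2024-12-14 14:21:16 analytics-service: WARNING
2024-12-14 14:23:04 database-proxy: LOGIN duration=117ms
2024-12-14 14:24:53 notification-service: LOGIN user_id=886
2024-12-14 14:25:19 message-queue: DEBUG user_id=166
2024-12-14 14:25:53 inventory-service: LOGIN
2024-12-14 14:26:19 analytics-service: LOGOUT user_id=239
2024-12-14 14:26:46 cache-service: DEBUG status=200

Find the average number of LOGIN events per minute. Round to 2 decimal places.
0.52

To calculate the rate:

1. Count total LOGIN events: 14
2. Total time period: 27 minutes
3. Rate = 14 / 27 = 0.52 events per minute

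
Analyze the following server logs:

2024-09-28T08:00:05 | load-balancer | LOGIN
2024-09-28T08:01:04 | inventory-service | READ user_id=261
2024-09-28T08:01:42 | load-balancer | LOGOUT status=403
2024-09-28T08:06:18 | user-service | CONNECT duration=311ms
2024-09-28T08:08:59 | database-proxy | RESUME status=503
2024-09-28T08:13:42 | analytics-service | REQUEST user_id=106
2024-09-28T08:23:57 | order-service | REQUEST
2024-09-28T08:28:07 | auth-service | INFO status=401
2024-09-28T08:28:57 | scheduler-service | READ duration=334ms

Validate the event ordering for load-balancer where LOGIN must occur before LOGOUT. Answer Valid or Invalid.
Valid

To validate ordering:

1. Required order: LOGIN → LOGOUT
2. Rule: LOGIN must occur before LOGOUT
3. Check actual order of events for load-balancer
4. Result: Valid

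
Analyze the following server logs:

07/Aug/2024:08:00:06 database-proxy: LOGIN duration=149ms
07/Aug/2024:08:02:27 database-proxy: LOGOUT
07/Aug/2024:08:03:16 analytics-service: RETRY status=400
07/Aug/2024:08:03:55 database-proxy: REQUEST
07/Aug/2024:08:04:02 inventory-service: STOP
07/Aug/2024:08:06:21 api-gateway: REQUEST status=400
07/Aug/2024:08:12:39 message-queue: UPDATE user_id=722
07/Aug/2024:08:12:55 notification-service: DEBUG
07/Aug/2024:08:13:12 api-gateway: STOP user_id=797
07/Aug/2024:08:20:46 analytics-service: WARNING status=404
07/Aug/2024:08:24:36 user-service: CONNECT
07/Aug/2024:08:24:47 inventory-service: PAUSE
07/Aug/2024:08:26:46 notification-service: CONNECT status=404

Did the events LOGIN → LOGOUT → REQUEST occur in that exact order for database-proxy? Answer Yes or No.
Yes

To verify sequence order:

1. Find all events in sequence LOGIN → LOGOUT → REQUEST for database-proxy
2. Extract their timestamps
3. Check if timestamps are in ascending order
4. Result: Yes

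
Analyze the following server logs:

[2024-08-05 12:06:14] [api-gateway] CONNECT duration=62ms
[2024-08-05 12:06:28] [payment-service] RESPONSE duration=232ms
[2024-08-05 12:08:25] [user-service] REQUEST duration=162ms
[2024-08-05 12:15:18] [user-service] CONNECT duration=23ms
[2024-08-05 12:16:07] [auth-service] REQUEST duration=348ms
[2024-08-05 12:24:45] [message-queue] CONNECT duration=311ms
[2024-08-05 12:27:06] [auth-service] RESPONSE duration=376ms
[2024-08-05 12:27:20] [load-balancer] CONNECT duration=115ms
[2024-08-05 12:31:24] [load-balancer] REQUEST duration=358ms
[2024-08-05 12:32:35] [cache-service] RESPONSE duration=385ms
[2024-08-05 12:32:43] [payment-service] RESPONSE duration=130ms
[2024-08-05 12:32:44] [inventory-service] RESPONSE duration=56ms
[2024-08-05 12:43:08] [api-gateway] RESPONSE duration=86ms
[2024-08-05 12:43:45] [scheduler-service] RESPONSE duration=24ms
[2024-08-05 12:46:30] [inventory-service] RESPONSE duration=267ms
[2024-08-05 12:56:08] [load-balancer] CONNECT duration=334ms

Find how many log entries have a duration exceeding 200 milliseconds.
8

To count timeouts:

1. Threshold: 200ms
2. Extract duration from each log entry
3. Count entries where duration > 200
4. Timeout count: 8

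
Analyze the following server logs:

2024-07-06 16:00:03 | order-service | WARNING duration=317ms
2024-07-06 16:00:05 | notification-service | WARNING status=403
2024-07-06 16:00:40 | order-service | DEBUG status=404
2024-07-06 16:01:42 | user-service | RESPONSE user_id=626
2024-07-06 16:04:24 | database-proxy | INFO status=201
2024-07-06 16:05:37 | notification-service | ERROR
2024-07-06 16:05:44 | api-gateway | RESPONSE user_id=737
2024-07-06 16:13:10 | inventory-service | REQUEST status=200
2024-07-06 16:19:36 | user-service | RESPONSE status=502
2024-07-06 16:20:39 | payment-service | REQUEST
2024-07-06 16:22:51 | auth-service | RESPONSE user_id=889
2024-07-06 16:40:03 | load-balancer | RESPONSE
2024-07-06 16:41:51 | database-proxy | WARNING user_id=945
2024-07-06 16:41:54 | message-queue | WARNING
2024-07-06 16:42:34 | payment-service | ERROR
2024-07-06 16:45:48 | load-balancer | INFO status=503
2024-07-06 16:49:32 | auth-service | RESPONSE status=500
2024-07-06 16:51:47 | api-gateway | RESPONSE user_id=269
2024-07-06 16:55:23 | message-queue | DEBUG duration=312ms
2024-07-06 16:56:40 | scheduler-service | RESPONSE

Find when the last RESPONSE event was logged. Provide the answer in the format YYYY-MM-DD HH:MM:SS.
2024-07-06 16:56:40

To find the last event:

1. Filter for all RESPONSE events
2. Sort by timestamp
3. Select the last one
4. Timestamp: 2024-07-06 16:56:40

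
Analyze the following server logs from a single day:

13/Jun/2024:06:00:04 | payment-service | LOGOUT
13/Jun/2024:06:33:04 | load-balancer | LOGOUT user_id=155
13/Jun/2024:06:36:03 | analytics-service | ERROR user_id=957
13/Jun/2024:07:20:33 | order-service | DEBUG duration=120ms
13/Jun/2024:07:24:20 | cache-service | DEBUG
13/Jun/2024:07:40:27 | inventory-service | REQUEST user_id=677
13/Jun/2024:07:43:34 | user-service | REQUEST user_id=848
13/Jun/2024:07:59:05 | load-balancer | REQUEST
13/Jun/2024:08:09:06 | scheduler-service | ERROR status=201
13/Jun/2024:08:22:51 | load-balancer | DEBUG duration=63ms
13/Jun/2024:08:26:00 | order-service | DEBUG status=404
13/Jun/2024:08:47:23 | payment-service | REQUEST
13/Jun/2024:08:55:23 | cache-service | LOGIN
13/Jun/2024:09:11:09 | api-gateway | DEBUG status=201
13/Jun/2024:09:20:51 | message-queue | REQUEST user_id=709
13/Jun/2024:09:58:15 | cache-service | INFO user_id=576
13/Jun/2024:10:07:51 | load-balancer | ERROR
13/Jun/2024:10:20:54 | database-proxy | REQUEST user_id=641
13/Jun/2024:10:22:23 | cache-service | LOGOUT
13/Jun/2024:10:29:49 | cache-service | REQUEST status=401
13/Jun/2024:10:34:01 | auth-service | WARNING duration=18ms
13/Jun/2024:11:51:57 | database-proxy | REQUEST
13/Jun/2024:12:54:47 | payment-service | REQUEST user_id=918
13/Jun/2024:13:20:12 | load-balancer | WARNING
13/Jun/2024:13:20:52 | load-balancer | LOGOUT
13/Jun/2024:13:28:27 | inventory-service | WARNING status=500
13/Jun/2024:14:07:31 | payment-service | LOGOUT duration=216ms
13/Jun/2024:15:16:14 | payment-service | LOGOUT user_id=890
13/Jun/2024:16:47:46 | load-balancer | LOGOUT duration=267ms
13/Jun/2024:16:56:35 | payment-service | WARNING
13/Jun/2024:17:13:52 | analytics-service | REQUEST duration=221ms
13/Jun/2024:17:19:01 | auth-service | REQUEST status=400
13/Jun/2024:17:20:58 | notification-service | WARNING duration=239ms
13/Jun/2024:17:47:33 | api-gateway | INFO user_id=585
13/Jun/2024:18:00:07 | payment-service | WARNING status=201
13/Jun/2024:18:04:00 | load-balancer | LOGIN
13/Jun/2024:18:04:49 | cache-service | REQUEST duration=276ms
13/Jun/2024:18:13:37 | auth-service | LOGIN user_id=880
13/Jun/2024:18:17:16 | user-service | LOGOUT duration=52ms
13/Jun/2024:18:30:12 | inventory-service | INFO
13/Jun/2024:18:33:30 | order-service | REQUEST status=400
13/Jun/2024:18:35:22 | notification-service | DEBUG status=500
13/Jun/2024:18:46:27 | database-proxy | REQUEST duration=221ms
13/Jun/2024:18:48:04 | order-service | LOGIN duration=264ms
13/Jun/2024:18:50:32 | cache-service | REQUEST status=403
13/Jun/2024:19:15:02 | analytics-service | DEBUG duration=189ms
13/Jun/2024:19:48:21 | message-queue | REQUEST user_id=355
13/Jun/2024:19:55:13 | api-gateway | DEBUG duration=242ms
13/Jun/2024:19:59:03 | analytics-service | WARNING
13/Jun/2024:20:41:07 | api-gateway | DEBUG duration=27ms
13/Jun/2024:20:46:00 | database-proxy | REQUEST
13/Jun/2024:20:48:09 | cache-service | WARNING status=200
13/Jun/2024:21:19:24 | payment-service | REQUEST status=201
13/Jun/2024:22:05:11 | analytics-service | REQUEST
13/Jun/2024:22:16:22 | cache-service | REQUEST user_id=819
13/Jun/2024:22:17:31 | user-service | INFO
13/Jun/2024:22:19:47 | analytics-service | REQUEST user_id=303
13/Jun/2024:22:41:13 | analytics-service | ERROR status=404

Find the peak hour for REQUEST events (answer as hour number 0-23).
18

To find the peak hour:

1. Group all REQUEST events by hour
2. Count events in each hour
3. Find hour with maximum count
4. Peak hour: 18 (with 4 events)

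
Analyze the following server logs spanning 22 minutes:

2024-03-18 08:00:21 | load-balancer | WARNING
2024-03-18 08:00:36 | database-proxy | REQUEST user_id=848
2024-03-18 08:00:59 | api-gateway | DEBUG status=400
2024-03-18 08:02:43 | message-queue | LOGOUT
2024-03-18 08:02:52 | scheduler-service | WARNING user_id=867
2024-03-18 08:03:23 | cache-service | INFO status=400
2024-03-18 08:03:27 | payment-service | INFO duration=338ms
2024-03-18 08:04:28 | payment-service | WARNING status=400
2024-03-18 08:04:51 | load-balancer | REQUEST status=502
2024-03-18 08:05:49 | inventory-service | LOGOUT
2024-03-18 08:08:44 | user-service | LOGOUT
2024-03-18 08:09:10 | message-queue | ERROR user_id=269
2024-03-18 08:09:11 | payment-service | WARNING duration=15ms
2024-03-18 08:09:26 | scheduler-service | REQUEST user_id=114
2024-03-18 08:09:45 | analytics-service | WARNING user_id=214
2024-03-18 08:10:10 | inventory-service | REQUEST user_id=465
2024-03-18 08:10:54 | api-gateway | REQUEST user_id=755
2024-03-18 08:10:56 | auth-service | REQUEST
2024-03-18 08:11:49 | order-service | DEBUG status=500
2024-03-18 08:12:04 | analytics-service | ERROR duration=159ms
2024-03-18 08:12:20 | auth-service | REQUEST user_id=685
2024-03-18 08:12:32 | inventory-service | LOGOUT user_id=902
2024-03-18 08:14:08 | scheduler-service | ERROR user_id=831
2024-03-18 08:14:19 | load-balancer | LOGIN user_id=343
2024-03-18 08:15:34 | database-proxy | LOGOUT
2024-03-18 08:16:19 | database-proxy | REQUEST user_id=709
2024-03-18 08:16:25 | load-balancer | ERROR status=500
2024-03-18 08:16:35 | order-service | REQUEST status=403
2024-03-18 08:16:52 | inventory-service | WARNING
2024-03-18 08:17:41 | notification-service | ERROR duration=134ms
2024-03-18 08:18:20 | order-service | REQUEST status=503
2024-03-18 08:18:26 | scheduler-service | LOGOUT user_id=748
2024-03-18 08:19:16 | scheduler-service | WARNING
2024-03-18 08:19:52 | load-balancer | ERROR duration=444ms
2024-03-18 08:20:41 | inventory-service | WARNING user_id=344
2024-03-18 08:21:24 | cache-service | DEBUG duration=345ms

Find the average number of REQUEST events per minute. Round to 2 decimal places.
0.45

To calculate the rate:

1. Count total REQUEST events: 10
2. Total time period: 22 minutes
3. Rate = 10 / 22 = 0.45 events per minute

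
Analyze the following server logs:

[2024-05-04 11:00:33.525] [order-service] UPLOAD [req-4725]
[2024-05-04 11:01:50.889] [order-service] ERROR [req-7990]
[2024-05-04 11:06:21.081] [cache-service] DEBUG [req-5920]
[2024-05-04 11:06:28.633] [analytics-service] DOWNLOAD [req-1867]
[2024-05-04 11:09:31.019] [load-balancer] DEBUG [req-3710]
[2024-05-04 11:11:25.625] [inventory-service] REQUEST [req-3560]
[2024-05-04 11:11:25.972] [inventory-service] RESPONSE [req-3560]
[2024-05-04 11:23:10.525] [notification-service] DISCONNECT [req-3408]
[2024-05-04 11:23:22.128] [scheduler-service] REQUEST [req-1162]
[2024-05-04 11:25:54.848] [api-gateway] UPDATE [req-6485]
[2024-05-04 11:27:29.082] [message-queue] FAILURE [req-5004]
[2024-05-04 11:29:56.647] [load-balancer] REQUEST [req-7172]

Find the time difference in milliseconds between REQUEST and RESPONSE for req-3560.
347

To calculate latency:

1. Find REQUEST with id req-3560: 2024-05-04 11:11:25.625
2. Find RESPONSE with id req-3560: 2024-05-04 11:11:25.972
3. Latency: 2024-05-04 11:11:25.972 - 2024-05-04 11:11:25.625 = 347ms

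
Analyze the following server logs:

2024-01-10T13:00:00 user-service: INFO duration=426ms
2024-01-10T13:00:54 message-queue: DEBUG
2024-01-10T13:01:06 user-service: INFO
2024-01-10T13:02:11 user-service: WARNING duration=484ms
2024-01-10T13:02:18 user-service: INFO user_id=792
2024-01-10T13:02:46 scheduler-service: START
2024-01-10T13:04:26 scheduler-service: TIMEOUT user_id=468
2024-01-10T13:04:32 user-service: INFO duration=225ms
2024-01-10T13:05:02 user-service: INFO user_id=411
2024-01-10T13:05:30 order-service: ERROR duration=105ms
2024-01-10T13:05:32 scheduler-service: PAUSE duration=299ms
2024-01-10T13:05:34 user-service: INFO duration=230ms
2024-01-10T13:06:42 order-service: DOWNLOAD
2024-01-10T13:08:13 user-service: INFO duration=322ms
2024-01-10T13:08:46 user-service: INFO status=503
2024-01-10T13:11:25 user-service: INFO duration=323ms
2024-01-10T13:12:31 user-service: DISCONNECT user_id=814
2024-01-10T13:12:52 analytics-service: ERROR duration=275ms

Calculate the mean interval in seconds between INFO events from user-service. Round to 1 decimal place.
85.6

To calculate average interval:

1. Find all INFO events for user-service in order
2. Calculate time gaps between consecutive events
3. Compute mean of gaps: 685 / 8 = 85.6 seconds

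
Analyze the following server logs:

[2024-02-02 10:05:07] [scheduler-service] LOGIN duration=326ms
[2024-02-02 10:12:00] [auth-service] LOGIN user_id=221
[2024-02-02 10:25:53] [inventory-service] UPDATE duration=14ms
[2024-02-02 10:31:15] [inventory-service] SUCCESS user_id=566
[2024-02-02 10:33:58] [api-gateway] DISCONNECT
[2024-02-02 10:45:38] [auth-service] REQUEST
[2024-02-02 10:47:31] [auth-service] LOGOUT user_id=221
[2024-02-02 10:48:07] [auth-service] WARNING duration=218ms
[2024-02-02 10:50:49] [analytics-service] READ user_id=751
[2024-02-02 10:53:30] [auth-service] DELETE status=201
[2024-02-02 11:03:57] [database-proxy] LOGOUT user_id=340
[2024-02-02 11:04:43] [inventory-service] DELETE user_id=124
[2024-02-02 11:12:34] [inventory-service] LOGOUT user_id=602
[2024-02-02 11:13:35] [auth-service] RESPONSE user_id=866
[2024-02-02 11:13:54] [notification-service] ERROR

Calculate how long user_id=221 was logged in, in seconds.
2131

To calculate session duration:

1. Find LOGIN event for user_id=221: 2024-02-02 10:12:00
2. Find LOGOUT event for user_id=221: 2024-02-02 10:47:31
3. Session duration: 2024-02-02 10:47:31 - 2024-02-02 10:12:00 = 2131 seconds (35 minutes)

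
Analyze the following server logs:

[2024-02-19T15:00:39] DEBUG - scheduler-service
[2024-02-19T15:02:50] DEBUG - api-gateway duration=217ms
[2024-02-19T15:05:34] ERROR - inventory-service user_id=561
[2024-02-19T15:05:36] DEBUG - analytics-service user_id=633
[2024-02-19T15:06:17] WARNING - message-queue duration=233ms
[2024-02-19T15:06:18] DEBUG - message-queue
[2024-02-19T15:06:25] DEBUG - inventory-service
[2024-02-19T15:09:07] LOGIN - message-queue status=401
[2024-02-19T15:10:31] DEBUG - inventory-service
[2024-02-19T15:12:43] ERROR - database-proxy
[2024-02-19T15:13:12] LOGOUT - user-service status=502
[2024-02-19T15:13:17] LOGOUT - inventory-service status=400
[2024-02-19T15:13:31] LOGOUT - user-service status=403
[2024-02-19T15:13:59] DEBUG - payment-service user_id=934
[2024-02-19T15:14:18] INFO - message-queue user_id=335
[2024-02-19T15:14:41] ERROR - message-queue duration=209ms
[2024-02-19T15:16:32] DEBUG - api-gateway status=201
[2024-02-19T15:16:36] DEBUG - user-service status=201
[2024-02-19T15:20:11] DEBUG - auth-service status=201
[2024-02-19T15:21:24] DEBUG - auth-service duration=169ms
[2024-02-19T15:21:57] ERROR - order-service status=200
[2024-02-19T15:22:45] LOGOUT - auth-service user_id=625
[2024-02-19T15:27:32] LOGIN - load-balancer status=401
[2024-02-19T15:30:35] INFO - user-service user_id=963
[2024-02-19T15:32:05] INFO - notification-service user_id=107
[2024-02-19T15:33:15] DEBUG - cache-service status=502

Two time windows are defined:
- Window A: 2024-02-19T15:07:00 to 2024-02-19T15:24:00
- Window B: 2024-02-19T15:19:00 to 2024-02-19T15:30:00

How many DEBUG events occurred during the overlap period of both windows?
2

To find overlap events:

1. Window A: 2024-02-19T15:07:00 to 2024-02-19T15:24:00
2. Window B: 2024-02-19T15:19:00 to 2024-02-19T15:30:00
3. Overlap period: 2024-02-19T15:19:00 to 2024-02-19T15:24:00
4. Count DEBUG events in overlap: 2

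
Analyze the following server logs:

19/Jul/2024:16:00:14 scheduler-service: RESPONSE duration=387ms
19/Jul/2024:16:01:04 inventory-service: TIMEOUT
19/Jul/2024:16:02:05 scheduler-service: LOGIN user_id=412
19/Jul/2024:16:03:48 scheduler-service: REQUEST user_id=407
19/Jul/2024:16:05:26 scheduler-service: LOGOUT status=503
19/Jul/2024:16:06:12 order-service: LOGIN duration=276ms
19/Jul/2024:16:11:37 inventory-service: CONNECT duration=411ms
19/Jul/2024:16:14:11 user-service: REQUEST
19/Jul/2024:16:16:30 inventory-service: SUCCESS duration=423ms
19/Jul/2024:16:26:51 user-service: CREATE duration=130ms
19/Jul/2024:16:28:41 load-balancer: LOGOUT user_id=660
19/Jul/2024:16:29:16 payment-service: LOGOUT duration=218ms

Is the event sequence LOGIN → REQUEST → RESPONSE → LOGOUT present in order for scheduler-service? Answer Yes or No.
No

To verify sequence order:

1. Find all events in sequence LOGIN → REQUEST → RESPONSE → LOGOUT for scheduler-service
2. Extract their timestamps
3. Check if timestamps are in ascending order
4. Result: No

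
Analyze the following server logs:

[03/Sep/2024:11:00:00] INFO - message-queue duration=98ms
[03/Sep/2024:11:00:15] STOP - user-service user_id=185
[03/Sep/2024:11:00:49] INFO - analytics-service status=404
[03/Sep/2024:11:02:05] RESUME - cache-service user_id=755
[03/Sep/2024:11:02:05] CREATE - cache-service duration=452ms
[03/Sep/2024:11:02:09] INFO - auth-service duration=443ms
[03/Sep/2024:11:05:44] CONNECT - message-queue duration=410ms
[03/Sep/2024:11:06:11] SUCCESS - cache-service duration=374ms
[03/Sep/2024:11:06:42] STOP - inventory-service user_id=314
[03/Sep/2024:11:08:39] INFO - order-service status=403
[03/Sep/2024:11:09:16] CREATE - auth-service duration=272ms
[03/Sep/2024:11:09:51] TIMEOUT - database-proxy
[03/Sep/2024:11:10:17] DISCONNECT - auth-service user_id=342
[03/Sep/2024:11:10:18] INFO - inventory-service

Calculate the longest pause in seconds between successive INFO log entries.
390

To find the longest gap:

1. Extract all INFO events in chronological order
2. Calculate time differences between consecutive events
3. Find the maximum difference
4. Longest gap: 390 seconds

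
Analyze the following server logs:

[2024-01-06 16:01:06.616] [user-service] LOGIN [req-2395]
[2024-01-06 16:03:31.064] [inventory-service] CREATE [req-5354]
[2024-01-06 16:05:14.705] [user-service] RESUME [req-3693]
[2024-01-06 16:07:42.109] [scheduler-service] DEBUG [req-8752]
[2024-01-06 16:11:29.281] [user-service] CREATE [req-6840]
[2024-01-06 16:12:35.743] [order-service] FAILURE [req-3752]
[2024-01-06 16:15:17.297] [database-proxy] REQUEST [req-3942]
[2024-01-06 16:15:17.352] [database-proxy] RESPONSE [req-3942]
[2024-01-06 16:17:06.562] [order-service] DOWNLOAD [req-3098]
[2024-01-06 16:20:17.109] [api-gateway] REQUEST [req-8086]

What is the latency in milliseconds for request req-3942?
55

To calculate latency:

1. Find REQUEST with id req-3942: 2024-01-06 16:15:17.297
2. Find RESPONSE with id req-3942: 2024-01-06 16:15:17.352
3. Latency: 2024-01-06 16:15:17.352 - 2024-01-06 16:15:17.297 = 55ms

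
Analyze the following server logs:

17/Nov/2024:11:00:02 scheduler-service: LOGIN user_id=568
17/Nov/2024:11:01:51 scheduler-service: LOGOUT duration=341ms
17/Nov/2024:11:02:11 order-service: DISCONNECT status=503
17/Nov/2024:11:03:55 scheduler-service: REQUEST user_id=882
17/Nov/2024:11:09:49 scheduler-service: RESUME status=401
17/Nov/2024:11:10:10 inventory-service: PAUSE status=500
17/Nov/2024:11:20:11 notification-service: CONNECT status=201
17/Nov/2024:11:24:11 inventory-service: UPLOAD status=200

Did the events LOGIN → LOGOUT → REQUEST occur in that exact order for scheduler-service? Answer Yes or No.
Yes

To verify sequence order:

1. Find all events in sequence LOGIN → LOGOUT → REQUEST for scheduler-service
2. Extract their timestamps
3. Check if timestamps are in ascending order
4. Result: Yes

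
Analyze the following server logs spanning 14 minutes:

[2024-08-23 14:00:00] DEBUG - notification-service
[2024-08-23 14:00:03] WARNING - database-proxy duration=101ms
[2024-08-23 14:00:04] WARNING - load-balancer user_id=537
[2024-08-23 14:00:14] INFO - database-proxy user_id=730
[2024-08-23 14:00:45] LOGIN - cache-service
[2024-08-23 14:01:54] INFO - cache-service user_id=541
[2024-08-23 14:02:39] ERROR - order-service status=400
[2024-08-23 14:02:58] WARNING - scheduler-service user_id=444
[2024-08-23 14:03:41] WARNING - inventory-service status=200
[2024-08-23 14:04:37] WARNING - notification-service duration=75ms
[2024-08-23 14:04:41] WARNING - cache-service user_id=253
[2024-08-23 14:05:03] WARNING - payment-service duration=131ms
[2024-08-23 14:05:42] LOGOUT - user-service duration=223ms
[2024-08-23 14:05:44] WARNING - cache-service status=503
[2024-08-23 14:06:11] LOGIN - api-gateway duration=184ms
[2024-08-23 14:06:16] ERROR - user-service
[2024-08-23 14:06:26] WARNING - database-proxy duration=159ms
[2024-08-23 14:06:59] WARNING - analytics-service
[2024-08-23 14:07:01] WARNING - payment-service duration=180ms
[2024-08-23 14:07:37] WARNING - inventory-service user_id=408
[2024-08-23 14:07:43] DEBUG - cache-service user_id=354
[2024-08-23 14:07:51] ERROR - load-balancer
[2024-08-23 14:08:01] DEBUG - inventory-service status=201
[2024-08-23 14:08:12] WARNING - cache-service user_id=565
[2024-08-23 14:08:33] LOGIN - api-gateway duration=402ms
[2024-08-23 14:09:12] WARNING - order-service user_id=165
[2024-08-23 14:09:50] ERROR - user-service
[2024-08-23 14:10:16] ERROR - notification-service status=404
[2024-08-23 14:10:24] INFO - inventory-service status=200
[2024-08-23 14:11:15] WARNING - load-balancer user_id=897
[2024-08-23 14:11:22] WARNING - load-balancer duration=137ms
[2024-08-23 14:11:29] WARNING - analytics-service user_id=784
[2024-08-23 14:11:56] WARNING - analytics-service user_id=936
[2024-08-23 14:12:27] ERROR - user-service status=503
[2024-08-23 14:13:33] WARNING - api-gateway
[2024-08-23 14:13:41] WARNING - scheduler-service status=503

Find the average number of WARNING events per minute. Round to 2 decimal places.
1.43

To calculate the rate:

1. Count total WARNING events: 20
2. Total time period: 14 minutes
3. Rate = 20 / 14 = 1.43 events per minute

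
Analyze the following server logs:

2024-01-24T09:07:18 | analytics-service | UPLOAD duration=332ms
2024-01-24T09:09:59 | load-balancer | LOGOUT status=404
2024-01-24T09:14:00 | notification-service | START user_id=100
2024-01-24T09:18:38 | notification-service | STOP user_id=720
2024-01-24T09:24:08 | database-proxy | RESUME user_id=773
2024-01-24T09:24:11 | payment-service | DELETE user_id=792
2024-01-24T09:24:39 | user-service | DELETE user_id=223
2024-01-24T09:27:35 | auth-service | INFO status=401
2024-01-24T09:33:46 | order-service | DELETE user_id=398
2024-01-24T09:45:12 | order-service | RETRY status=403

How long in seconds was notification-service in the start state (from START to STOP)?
278

To calculate state duration:

1. Find START event for notification-service: 2024-01-24T09:14:00
2. Find STOP event for notification-service: 2024-01-24T09:18:38
3. Calculate duration: 2024-01-24T09:18:38 - 2024-01-24T09:14:00 = 278 seconds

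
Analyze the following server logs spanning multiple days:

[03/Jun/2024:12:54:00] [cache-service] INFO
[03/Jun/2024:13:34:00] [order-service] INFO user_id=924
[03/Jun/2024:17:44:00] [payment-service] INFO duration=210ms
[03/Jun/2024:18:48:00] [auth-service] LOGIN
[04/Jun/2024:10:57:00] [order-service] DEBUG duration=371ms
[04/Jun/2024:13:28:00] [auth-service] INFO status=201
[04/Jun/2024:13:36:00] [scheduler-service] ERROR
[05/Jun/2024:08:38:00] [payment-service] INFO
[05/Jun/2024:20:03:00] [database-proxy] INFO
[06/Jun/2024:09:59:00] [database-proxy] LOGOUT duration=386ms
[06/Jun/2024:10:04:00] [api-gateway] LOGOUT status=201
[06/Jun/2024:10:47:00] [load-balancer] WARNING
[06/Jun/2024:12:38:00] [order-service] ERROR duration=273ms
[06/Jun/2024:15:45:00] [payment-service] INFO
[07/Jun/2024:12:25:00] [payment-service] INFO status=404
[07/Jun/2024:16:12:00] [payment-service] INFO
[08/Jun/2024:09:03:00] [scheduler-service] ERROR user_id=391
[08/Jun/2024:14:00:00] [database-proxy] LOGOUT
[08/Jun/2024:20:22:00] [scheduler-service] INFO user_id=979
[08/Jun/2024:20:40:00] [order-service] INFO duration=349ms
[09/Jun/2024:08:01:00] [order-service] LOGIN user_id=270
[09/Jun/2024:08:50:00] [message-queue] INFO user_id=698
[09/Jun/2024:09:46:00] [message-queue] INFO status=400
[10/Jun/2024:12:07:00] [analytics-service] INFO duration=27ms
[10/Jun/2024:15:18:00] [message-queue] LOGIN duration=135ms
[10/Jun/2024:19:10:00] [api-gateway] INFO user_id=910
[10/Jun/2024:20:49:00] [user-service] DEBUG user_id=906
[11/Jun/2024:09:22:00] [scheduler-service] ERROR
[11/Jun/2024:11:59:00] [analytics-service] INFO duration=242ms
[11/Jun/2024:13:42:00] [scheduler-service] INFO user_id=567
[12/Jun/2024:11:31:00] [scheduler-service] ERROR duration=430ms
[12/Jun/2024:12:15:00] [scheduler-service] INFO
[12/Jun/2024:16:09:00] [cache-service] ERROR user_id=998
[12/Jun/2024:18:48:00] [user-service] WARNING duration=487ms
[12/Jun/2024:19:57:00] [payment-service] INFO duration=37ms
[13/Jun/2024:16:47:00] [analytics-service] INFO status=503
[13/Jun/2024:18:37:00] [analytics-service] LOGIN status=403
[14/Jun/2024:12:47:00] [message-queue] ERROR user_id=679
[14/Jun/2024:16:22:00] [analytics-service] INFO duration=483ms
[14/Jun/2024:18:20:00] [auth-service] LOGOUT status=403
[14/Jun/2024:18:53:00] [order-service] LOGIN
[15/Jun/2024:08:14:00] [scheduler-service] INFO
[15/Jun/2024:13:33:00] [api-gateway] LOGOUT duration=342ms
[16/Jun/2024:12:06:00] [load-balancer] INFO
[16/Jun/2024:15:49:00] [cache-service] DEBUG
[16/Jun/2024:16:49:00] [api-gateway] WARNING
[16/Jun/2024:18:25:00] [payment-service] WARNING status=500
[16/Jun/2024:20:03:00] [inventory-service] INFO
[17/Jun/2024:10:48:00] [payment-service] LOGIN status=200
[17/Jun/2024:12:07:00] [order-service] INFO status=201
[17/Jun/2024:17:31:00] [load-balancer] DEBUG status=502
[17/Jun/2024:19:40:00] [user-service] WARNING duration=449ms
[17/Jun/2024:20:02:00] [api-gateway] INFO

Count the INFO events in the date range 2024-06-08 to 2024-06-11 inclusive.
8

To filter by date range:

1. Date range: 2024-06-08 through 2024-06-11, both dates inclusive
2. Filter for INFO events whose date falls in this range
3. Count matching events: 8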